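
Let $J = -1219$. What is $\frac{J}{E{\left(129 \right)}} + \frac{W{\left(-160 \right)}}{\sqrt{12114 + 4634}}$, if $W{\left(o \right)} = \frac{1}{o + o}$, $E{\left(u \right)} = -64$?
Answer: $\frac{1219}{64} - \frac{\sqrt{4187}}{2679680} \approx 19.047$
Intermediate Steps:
$W{\left(o \right)} = \frac{1}{2 o}$
$\frac{J}{E{\left(129 \right)}} + \frac{W{\left(-160 \right)}}{\sqrt{12114 + 4634}} = - \frac{1219}{-64} + \frac{\frac{1}{2} \frac{1}{-160}}{\sqrt{12114 + 4634}} = \left(-1219\right) \left(- \frac{1}{64}\right) + \frac{\frac{1}{2} \left(- \frac{1}{160}\right)}{\sqrt{16748}} = \frac{1219}{64} - \frac{1}{320 \cdot 2 \sqrt{4187}} = \frac{1219}{64} - \frac{\frac{1}{8374} \sqrt{4187}}{320} = \frac{1219}{64} - \frac{\sqrt{4187}}{2679680}$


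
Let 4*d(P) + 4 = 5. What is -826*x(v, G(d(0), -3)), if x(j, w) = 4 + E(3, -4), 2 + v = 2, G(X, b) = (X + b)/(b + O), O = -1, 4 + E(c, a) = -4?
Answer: 3304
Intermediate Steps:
E(c, a) = -8 (E(c, a) = -4 - 4 = -8)
d(P) = ¼ (d(P) = -1 + (¼)*5 = -1 + 5/4 = ¼)
G(X, b) = (X + b)/(-1 + b) (G(X, b) = (X + b)/(b - 1) = (X + b)/(-1 + b))
v = 0 (v = -2 + 2 = 0)
x(j, w) = -4 (x(j, w) = 4 - 8 = -4)
-826*x(v, G(d(0), -3)) = -826*(-4) = 3304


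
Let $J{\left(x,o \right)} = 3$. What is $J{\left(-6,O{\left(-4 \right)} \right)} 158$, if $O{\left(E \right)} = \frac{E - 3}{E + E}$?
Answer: $474$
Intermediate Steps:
$O{\left(E \right)} = \frac{-3 + E}{2 E}$
$J{\left(-6,O{\left(-4 \right)} \right)} 158 = 3 \cdot 158 = 474$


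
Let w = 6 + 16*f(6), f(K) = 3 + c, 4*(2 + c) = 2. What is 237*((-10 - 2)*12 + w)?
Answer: -27018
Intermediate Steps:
c = -3/2 (c = -2 + (1/4)*2 = -2 + 1/2 = -3/2 ≈ -1.5000)
f(K) = 3/2 (f(K) = 3 - 3/2 = 3/2)
w = 30 (w = 6 + 16*(3/2) = 6 + 24 = 30)
237*((-10 - 2)*12 + w) = 237*((-10 - 2)*12 + 30) = 237*(-12*12 + 30) = 237*(-144 + 30) = 237*(-114) = -27018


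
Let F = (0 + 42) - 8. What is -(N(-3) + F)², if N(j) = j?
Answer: -961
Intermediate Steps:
F = 34 (F = 42 - 8 = 34)
-(N(-3) + F)² = -(-3 + 34)² = -1*31² = -1*961 = -961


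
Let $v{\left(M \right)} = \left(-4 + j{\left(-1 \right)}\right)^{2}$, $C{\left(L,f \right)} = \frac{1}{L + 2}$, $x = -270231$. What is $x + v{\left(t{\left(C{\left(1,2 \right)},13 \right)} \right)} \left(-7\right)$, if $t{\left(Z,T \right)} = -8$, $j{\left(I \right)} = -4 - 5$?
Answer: $-271414$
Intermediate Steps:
$C{\left(L,f \right)} = \frac{1}{2 + L}$
$j{\left(I \right)} = -9$
$v{\left(M \right)} = 169$ ($v{\left(M \right)} = \left(-4 - 9\right)^{2} = \left(-13\right)^{2} = 169$)
$x + v{\left(t{\left(C{\left(1,2 \right)},13 \right)} \right)} \left(-7\right) = -270231 + 169 \left(-7\right) = -270231 - 1183 = -271414$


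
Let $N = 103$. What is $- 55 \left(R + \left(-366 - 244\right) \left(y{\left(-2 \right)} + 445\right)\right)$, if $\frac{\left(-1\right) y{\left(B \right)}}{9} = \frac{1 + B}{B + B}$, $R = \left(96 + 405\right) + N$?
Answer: $\frac{29642085}{2} \approx 1.4821 \cdot 10^{7}$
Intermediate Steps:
$R = 604$ ($R = \left(96 + 405\right) + 103 = 501 + 103 = 604$)
$y{\left(B \right)} = - \frac{9 \left(1 + B\right)}{2 B}$ ($y{\left(B \right)} = - 9 \frac{1 + B}{B + B} = - 9 \frac{1 + B}{2 B} = - \frac{9 \left(1 + B\right)}{2 B}$)
$- 55 \left(R + \left(-366 - 244\right) \left(y{\left(-2 \right)} + 445\right)\right) = - 55 \left(604 + \left(-366 - 244\right) \left(\frac{9 \left(-1 - -2\right)}{2 \left(-2\right)} + 445\right)\right) = - 55 \left(604 - 610 \left(\frac{9}{2} \left(- \frac{1}{2}\right) \left(-1 + 2\right) + 445\right)\right) = - 55 \left(604 - 610 \left(\frac{9}{2} \left(- \frac{1}{2}\right) 1 + 445\right)\right) = - 55 \left(604 - 610 \left(- \frac{9}{4} + 445\right)\right) = - 55 \left(604 - \frac{540155}{2}\right) = \left(-55\right) \left(- \frac{538947}{2}\right) = \frac{29642085}{2}$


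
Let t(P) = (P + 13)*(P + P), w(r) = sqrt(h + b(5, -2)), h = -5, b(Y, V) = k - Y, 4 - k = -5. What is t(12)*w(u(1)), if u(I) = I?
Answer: 600*I ≈ 600.0*I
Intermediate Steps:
k = 9 (k = 4 - 1*(-5) = 4 + 5 = 9)
b(Y, V) = 9 - Y
w(r) = I (w(r) = sqrt(-5 + (9 - 1*5)) = sqrt(-5 + (9 - 5)) = sqrt(-5 + 4) = sqrt(-1) = I)
t(P) = 2*P*(13 + P) (t(P) = (13 + P)*(2*P) = 2*P*(13 + P))
t(12)*w(u(1)) = (2*12*(13 + 12))*I = (2*12*25)*I = 600*I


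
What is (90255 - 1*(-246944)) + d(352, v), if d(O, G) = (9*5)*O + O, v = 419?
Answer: 353391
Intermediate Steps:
d(O, G) = 46*O (d(O, G) = 45*O + O = 46*O)
(90255 - 1*(-246944)) + d(352, v) = (90255 - 1*(-246944)) + 46*352 = (90255 + 246944) + 16192 = 337199 + 16192 = 353391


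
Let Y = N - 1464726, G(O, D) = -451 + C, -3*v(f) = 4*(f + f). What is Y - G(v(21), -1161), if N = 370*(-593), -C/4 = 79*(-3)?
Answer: -1684633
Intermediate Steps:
C = 948 (C = -316*(-3) = -4*(-237) = 948)
N = -219410
v(f) = -8*f/3 (v(f) = -4*(f + f)/3 = -4*2*f/3 = -8*f/3)
G(O, D) = 497 (G(O, D) = -451 + 948 = 497)
Y = -1684136 (Y = -219410 - 1464726 = -1684136)
Y - G(v(21), -1161) = -1684136 - 1*497 = -1684136 - 497 = -1684633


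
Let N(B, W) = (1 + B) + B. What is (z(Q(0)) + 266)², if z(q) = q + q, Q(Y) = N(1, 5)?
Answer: 73984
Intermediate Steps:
N(B, W) = 1 + 2*B
Q(Y) = 3 (Q(Y) = 1 + 2*1 = 1 + 2 = 3)
z(q) = 2*q
(z(Q(0)) + 266)² = (2*3 + 266)² = (6 + 266)² = 272² = 73984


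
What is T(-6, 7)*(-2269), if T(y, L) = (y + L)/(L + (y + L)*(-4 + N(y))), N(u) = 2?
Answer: -2269/5 ≈ -453.80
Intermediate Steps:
T(y, L) = (L + y)/(-L - 2*y) (T(y, L) = (y + L)/(L + (y + L)*(-4 + 2)) = (L + y)/(L + (L + y)*(-2)) = (L + y)/(L + (-2*L - 2*y)) = (L + y)/(-L - 2*y))
T(-6, 7)*(-2269) = ((-1*7 - 1*(-6))/(7 + 2*(-6)))*(-2269) = ((-7 + 6)/(7 - 12))*(-2269) = (-1/(-5))*(-2269) = -1/5*(-1)*(-2269) = (1/5)*(-2269) = -2269/5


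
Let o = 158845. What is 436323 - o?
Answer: 277478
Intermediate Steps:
436323 - o = 436323 - 1*158845 = 436323 - 158845 = 277478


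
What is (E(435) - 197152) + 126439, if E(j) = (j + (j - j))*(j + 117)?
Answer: 169407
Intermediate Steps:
E(j) = j*(117 + j) (E(j) = (j + 0)*(117 + j) = j*(117 + j))
(E(435) - 197152) + 126439 = (435*(117 + 435) - 197152) + 126439 = (435*552 - 197152) + 126439 = (240120 - 197152) + 126439 = 42968 + 126439 = 169407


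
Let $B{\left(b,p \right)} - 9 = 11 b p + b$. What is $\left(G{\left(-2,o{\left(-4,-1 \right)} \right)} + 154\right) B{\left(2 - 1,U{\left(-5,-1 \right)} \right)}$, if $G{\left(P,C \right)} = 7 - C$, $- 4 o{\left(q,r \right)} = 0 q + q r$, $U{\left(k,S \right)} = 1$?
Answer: $3402$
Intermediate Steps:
$o{\left(q,r \right)} = - \frac{q r}{4}$ ($o{\left(q,r \right)} = - \frac{0 q + q r}{4} = - \frac{0 + q r}{4} = - \frac{q r}{4}$)
$B{\left(b,p \right)} = 9 + b + 11 b p$ ($B{\left(b,p \right)} = 9 + \left(11 b p + b\right) = 9 + \left(b + 11 b p\right) = 9 + b + 11 b p$)
$\left(G{\left(-2,o{\left(-4,-1 \right)} \right)} + 154\right) B{\left(2 - 1,U{\left(-5,-1 \right)} \right)} = \left(\left(7 - \left(- \frac{1}{4}\right) \left(-4\right) \left(-1\right)\right) + 154\right) \left(9 + \left(2 - 1\right) + 11 \left(2 - 1\right) 1\right) = \left(\left(7 - -1\right) + 154\right) \left(9 + \left(2 - 1\right) + 11 \left(2 - 1\right) 1\right) = \left(\left(7 + 1\right) + 154\right) \left(9 + 1 + 11 \cdot 1 \cdot 1\right) = \left(8 + 154\right) \left(9 + 1 + 11\right) = 162 \cdot 21 = 3402$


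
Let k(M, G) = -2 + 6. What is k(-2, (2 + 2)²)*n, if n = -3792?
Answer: -15168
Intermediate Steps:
k(M, G) = 4
k(-2, (2 + 2)²)*n = 4*(-3792) = -15168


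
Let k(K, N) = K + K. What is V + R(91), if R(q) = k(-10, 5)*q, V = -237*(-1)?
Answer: -1583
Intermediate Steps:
V = 237
k(K, N) = 2*K
R(q) = -20*q (R(q) = (2*(-10))*q = -20*q)
V + R(91) = 237 - 20*91 = 237 - 1820 = -1583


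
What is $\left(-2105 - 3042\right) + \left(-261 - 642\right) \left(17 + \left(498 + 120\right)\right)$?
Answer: $-578552$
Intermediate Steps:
$\left(-2105 - 3042\right) + \left(-261 - 642\right) \left(17 + \left(498 + 120\right)\right) = -5147 - 903 \left(17 + 618\right) = -5147 - 573405 = -578552$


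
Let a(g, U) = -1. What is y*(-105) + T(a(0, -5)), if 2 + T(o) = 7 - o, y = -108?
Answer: 11346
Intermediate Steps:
T(o) = 5 - o (T(o) = -2 + (7 - o) = 5 - o)
y*(-105) + T(a(0, -5)) = -108*(-105) + (5 - 1*(-1)) = 11340 + (5 + 1) = 11340 + 6 = 11346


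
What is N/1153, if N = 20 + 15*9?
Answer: 155/1153 ≈ 0.13443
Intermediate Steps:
N = 155 (N = 20 + 135 = 155)
N/1153 = 155/1153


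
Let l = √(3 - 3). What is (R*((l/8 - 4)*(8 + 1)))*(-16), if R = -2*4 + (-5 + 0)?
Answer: -7488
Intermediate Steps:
l = 0 (l = √0 = 0)
R = -13 (R = -8 - 5 = -13)
(R*((l/8 - 4)*(8 + 1)))*(-16) = -13*(0/8 - 4)*(8 + 1)*(-16) = -13*(0*(⅛) - 4)*9*(-16) = -13*(0 - 4)*9*(-16) = -(-52)*9*(-16) = -13*(-36)*(-16) = 468*(-16) = -7488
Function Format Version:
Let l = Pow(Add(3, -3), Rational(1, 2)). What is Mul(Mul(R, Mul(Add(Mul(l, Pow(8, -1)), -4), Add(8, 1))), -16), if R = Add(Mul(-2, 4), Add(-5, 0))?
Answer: -7488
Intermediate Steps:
l = 0 (l = Pow(0, Rational(1, 2)) = 0)
R = -13 (R = Add(-8, -5) = -13)
Mul(Mul(R, Mul(Add(Mul(l, Pow(8, -1)), -4), Add(8, 1))), -16) = Mul(Mul(-13, Mul(Add(Mul(0, Pow(8, -1)), -4), Add(8, 1))), -16) = Mul(Mul(-13, Mul(Add(Mul(0, Rational(1, 8)), -4), 9)), -16) = Mul(Mul(-13, Mul(Add(0, -4), 9)), -16) = Mul(Mul(-13, Mul(-4, 9)), -16) = Mul(Mul(-13, -36), -16) = Mul(468, -16) = -7488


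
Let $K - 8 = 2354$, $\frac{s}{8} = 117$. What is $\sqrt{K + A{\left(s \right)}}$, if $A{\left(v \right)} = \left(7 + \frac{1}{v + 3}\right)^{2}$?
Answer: $\frac{\sqrt{2125842478}}{939} \approx 49.102$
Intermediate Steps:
$s = 936$ ($s = 8 \cdot 117 = 936$)
$K = 2362$ ($K = 8 + 2354 = 2362$)
$A{\left(v \right)} = \left(7 + \frac{1}{3 + v}\right)^{2}$
$\sqrt{K + A{\left(s \right)}} = \sqrt{2362 + \frac{\left(22 + 7 \cdot 936\right)^{2}}{\left(3 + 936\right)^{2}}} = \sqrt{2362 + \frac{\left(22 + 6552\right)^{2}}{881721}} = \sqrt{2362 + \frac{6574^{2}}{881721}} = \sqrt{2362 + \frac{1}{881721} \cdot 43217476} = \sqrt{2362 + \frac{43217476}{881721}} = \sqrt{\frac{2125842478}{881721}} = \frac{\sqrt{2125842478}}{939}$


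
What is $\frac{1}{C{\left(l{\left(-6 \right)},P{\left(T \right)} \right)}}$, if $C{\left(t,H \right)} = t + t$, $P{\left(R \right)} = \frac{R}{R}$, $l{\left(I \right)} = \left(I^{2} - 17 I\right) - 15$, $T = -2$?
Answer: $\frac{1}{246} \approx 0.004065$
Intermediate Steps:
$l{\left(I \right)} = -15 + I^{2} - 17 I$
$P{\left(R \right)} = 1$
$C{\left(t,H \right)} = 2 t$
$\frac{1}{C{\left(l{\left(-6 \right)},P{\left(T \right)} \right)}} = \frac{1}{2 \left(-15 + \left(-6\right)^{2} - -102\right)} = \frac{1}{2 \left(-15 + 36 + 102\right)} = \frac{1}{2 \cdot 123} = \frac{1}{246}$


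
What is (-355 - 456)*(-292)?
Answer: 236812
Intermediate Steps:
(-355 - 456)*(-292) = -811*(-292) = 236812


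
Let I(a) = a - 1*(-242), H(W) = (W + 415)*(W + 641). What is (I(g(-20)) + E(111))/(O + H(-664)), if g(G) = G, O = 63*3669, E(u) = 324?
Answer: 91/39479 ≈ 0.0023050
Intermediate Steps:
H(W) = (415 + W)*(641 + W)
O = 231147
I(a) = 242 + a (I(a) = a + 242 = 242 + a)
(I(g(-20)) + E(111))/(O + H(-664)) = ((242 - 20) + 324)/(231147 + (266015 + (-664)² + 1056*(-664))) = (222 + 324)/(231147 + (266015 + 440896 - 701184)) = 546/(231147 + 5727) = 546/236874 = 546*(1/236874) = 91/39479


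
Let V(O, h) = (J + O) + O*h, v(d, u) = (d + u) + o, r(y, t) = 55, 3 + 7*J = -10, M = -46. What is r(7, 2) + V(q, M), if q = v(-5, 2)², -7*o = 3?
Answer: -23316/49 ≈ -475.84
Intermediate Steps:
o = -3/7 (o = -⅐*3 = -3/7 ≈ -0.42857)
J = -13/7 (J = -3/7 + (⅐)*(-10) = -3/7 - 10/7 = -13/7 ≈ -1.8571)
v(d, u) = -3/7 + d + u (v(d, u) = (d + u) - 3/7 = -3/7 + d + u)
q = 576/49 (q = (-3/7 - 5 + 2)² = (-24/7)² = 576/49 ≈ 11.755)
V(O, h) = -13/7 + O + O*h (V(O, h) = (-13/7 + O) + O*h = -13/7 + O + O*h)
r(7, 2) + V(q, M) = 55 + (-13/7 + 576/49 + (576/49)*(-46)) = 55 + (-13/7 + 576/49 - 26496/49) = 55 - 26011/49 = -23316/49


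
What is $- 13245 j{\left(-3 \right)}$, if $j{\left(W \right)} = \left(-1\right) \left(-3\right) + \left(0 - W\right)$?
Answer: $-79470$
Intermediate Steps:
$j{\left(W \right)} = 3 - W$
$- 13245 j{\left(-3 \right)} = - 13245 \left(3 - -3\right) = - 13245 \left(3 + 3\right) = \left(-13245\right) 6 = -79470$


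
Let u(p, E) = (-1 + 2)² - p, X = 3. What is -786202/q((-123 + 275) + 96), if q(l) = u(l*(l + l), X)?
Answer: 786202/123007 ≈ 6.3915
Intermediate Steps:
u(p, E) = 1 - p (u(p, E) = 1² - p = 1 - p)
q(l) = 1 - 2*l² (q(l) = 1 - l*(l + l) = 1 - l*2*l = 1 - 2*l²)
-786202/q((-123 + 275) + 96) = -786202/(1 - 2*((-123 + 275) + 96)²) = -786202/(1 - 2*(152 + 96)²) = -786202/(1 - 2*248²) = -786202/(1 - 2*61504) = -786202/(1 - 123008) = -786202/(-123007) = -786202*(-1/123007) = 786202/123007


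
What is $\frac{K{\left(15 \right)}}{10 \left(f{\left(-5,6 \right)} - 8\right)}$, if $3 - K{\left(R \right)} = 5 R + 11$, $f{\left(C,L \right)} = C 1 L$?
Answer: $\frac{83}{380} \approx 0.21842$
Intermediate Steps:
$f{\left(C,L \right)} = C L$
$K{\left(R \right)} = -8 - 5 R$ ($K{\left(R \right)} = 3 - \left(5 R + 11\right) = 3 - \left(11 + 5 R\right) = -8 - 5 R$)
$\frac{K{\left(15 \right)}}{10 \left(f{\left(-5,6 \right)} - 8\right)} = \frac{-8 - 75}{10 \left(\left(-5\right) 6 - 8\right)} = \frac{-8 - 75}{10 \left(-30 - 8\right)} = - \frac{83}{10 \left(-38\right)} = - \frac{83}{-380} = \left(-83\right) \left(- \frac{1}{380}\right) = \frac{83}{380}$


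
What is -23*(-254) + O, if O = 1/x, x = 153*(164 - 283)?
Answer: 106365293/18207 ≈ 5842.0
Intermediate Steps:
x = -18207 (x = 153*(-119) = -18207)
O = -1/18207 (O = 1/(-18207) = -1/18207 ≈ -5.4924e-5)
-23*(-254) + O = -23*(-254) - 1/18207 = 5842 - 1/18207 = 106365293/18207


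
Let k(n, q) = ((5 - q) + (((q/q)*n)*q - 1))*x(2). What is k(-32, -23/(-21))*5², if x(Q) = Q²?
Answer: -22500/7 ≈ -3214.3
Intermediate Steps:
k(n, q) = 16 - 4*q + 4*n*q (k(n, q) = ((5 - q) + (((q/q)*n)*q - 1))*2² = ((5 - q) + ((1*n)*q - 1))*4 = ((5 - q) + (n*q - 1))*4 = ((5 - q) + (-1 + n*q))*4 = (4 - q + n*q)*4 = 16 - 4*q + 4*n*q)
k(-32, -23/(-21))*5² = (16 - (-92)/(-21) + 4*(-32)*(-23/(-21)))*5² = (16 - (-92)*(-1)/21 + 4*(-32)*(-23*(-1/21)))*25 = (16 - 4*23/21 + 4*(-32)*(23/21))*25 = (16 - 92/21 - 2944/21)*25 = -900/7*25 = -22500/7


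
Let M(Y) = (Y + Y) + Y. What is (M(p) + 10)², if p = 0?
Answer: 100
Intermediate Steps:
M(Y) = 3*Y (M(Y) = 2*Y + Y = 3*Y)
(M(p) + 10)² = (3*0 + 10)² = (0 + 10)² = 10² = 100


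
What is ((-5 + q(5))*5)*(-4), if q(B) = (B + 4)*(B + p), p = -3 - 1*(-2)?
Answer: -620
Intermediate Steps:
p = -1 (p = -3 + 2 = -1)
q(B) = (-1 + B)*(4 + B) (q(B) = (B + 4)*(B - 1) = (4 + B)*(-1 + B) = (-1 + B)*(4 + B))
((-5 + q(5))*5)*(-4) = ((-5 + (-4 + 5² + 3*5))*5)*(-4) = ((-5 + (-4 + 25 + 15))*5)*(-4) = ((-5 + 36)*5)*(-4) = (31*5)*(-4) = 155*(-4) = -620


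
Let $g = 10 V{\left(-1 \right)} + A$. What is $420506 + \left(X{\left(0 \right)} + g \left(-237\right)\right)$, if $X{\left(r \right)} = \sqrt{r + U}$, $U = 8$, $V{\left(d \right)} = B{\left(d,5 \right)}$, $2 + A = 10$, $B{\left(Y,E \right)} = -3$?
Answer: $425720 + 2 \sqrt{2} \approx 4.2572 \cdot 10^{5}$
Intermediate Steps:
$A = 8$ ($A = -2 + 10 = 8$)
$V{\left(d \right)} = -3$
$g = -22$ ($g = 10 \left(-3\right) + 8 = -30 + 8 = -22$)
$X{\left(r \right)} = \sqrt{8 + r}$ ($X{\left(r \right)} = \sqrt{r + 8} = \sqrt{8 + r}$)
$420506 + \left(X{\left(0 \right)} + g \left(-237\right)\right) = 420506 + \left(\sqrt{8 + 0} - -5214\right) = 420506 + \left(\sqrt{8} + 5214\right) = 420506 + \left(2 \sqrt{2} + 5214\right) = 420506 + \left(5214 + 2 \sqrt{2}\right) = 425720 + 2 \sqrt{2}$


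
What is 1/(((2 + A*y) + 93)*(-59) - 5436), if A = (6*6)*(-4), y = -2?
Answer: -1/28033 ≈ -3.5672e-5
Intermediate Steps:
A = -144 (A = 36*(-4) = -144)
1/(((2 + A*y) + 93)*(-59) - 5436) = 1/(((2 - 144*(-2)) + 93)*(-59) - 5436) = 1/(((2 + 288) + 93)*(-59) - 5436) = 1/((290 + 93)*(-59) - 5436) = 1/(383*(-59) - 5436) = 1/(-22597 - 5436) = 1/(-28033) = -1/28033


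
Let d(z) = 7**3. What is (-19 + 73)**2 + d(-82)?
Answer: 3259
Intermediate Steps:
d(z) = 343
(-19 + 73)**2 + d(-82) = (-19 + 73)**2 + 343 = 54**2 + 343 = 2916 + 343 = 3259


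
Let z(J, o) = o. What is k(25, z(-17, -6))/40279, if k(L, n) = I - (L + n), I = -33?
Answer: -52/40279 ≈ -0.0012910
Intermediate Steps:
k(L, n) = -33 - L - n (k(L, n) = -33 - (L + n) = -33 + (-L - n) = -33 - L - n)
k(25, z(-17, -6))/40279 = (-33 - 1*25 - 1*(-6))/40279 = (-33 - 25 + 6)*(1/40279) = -52*1/40279 = -52/40279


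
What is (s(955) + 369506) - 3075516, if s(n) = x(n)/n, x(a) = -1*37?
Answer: -2584239587/955 ≈ -2.7060e+6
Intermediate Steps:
x(a) = -37
s(n) = -37/n
(s(955) + 369506) - 3075516 = (-37/955 + 369506) - 3075516 = 352878193/955 - 3075516 = -2584239587/955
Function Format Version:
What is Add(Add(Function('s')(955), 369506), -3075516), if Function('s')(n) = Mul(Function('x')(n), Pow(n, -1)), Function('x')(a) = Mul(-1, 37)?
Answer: Rational(-2584239587, 955) ≈ -2.7060e+6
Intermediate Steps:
Function('x')(a) = -37
Function('s')(n) = Mul(-37, Pow(n, -1))
Add(Add(Function('s')(955), 369506), -3075516) = Add(Add(Mul(-37, Pow(955, -1)), 369506), -3075516) = Add(Add(Mul(-37, Rational(1, 955)), 369506), -3075516) = Add(Add(Rational(-37, 955), 369506), -3075516) = Add(Rational(352878193, 955), -3075516) = Rational(-2584239587, 955)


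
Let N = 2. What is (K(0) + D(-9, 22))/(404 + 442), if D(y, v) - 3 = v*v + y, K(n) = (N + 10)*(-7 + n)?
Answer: 197/423 ≈ 0.46572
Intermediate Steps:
K(n) = -84 + 12*n (K(n) = (2 + 10)*(-7 + n) = 12*(-7 + n) = -84 + 12*n)
D(y, v) = 3 + y + v² (D(y, v) = 3 + (v*v + y) = 3 + (v² + y) = 3 + (y + v²) = 3 + y + v²)
(K(0) + D(-9, 22))/(404 + 442) = ((-84 + 12*0) + (3 - 9 + 22²))/(404 + 442) = ((-84 + 0) + (3 - 9 + 484))/846 = (-84 + 478)*(1/846) = 394*(1/846) = 197/423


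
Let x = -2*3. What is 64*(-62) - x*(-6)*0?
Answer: -3968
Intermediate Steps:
x = -6
64*(-62) - x*(-6)*0 = 64*(-62) - (-6*(-6))*0 = -3968 - 36*0 = -3968 - 1*0 = -3968 + 0 = -3968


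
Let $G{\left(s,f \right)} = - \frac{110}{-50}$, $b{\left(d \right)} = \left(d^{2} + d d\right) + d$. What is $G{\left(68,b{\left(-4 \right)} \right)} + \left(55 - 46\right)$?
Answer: $\frac{56}{5} \approx 11.2$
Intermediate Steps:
$b{\left(d \right)} = d + 2 d^{2}$ ($b{\left(d \right)} = \left(d^{2} + d^{2}\right) + d = 2 d^{2} + d = d + 2 d^{2}$)
$G{\left(s,f \right)} = \frac{11}{5}$ ($G{\left(s,f \right)} = \left(-110\right) \left(- \frac{1}{50}\right) = \frac{11}{5}$)
$G{\left(68,b{\left(-4 \right)} \right)} + \left(55 - 46\right) = \frac{11}{5} + \left(55 - 46\right) = \frac{11}{5} + 9 = \frac{56}{5}$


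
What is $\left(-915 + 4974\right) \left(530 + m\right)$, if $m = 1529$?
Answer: $8357481$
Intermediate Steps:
$\left(-915 + 4974\right) \left(530 + m\right) = \left(-915 + 4974\right) \left(530 + 1529\right) = 4059 \cdot 2059 = 8357481$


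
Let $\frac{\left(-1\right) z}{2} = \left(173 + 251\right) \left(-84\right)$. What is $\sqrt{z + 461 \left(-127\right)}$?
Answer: $\sqrt{12685} \approx 112.63$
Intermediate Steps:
$z = 71232$ ($z = - 2 \left(173 + 251\right) \left(-84\right) = - 2 \cdot 424 \left(-84\right) = \left(-2\right) \left(-35616\right) = 71232$)
$\sqrt{z + 461 \left(-127\right)} = \sqrt{71232 + 461 \left(-127\right)} = \sqrt{71232 - 58547} = \sqrt{12685}$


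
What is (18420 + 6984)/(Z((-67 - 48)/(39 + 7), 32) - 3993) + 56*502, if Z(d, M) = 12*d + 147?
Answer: 9078059/323 ≈ 28105.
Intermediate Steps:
Z(d, M) = 147 + 12*d
(18420 + 6984)/(Z((-67 - 48)/(39 + 7), 32) - 3993) + 56*502 = (18420 + 6984)/((147 + 12*((-67 - 48)/(39 + 7))) - 3993) + 56*502 = 25404/((147 + 12*(-115/46)) - 3993) + 28112 = 25404/((147 + 12*(-115*1/46)) - 3993) + 28112 = 25404/((147 + 12*(-5/2)) - 3993) + 28112 = 25404/((147 - 30) - 3993) + 28112 = 25404/(117 - 3993) + 28112 = 25404/(-3876) + 28112 = 25404*(-1/3876) + 28112 = -2117/323 + 28112 = 9078059/323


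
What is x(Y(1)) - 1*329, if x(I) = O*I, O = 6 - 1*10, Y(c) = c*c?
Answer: -333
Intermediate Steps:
Y(c) = c²
O = -4 (O = 6 - 10 = -4)
x(I) = -4*I
x(Y(1)) - 1*329 = -4*1² - 1*329 = -4*1 - 329 = -4 - 329 = -333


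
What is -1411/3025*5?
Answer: -1411/605 ≈ -2.3322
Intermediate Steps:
-1411/3025*5 = -1411/605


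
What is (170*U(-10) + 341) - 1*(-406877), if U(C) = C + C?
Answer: 403818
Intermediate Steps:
U(C) = 2*C
(170*U(-10) + 341) - 1*(-406877) = (170*(2*(-10)) + 341) - 1*(-406877) = (170*(-20) + 341) + 406877 = (-3400 + 341) + 406877 = -3059 + 406877 = 403818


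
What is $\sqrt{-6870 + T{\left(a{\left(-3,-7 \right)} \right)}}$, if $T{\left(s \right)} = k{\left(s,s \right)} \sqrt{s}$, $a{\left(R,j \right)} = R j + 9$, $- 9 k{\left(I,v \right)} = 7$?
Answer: $\frac{\sqrt{-61830 - 7 \sqrt{30}}}{3} \approx 82.911 i$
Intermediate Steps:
$k{\left(I,v \right)} = - \frac{7}{9}$ ($k{\left(I,v \right)} = \left(- \frac{1}{9}\right) 7 = - \frac{7}{9}$)
$a{\left(R,j \right)} = 9 + R j$
$T{\left(s \right)} = - \frac{7 \sqrt{s}}{9}$
$\sqrt{-6870 + T{\left(a{\left(-3,-7 \right)} \right)}} = \sqrt{-6870 - \frac{7 \sqrt{9 - -21}}{9}} = \sqrt{-6870 - \frac{7 \sqrt{9 + 21}}{9}} = \sqrt{-6870 - \frac{7 \sqrt{30}}{9}}$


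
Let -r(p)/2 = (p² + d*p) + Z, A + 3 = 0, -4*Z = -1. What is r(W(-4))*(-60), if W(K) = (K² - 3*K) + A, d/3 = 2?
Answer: 93030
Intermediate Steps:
Z = ¼ (Z = -¼*(-1) = ¼ ≈ 0.25000)
A = -3 (A = -3 + 0 = -3)
d = 6 (d = 3*2 = 6)
W(K) = -3 + K² - 3*K (W(K) = (K² - 3*K) - 3 = -3 + K² - 3*K)
r(p) = -½ - 12*p - 2*p² (r(p) = -2*((p² + 6*p) + ¼) = -2*(¼ + p² + 6*p) = -½ - 12*p - 2*p²)
r(W(-4))*(-60) = (-½ - 12*(-3 + (-4)² - 3*(-4)) - 2*(-3 + (-4)² - 3*(-4))²)*(-60) = (-½ - 12*(-3 + 16 + 12) - 2*(-3 + 16 + 12)²)*(-60) = (-½ - 12*25 - 2*25²)*(-60) = (-½ - 300 - 2*625)*(-60) = (-½ - 300 - 1250)*(-60) = -3101/2*(-60) = 93030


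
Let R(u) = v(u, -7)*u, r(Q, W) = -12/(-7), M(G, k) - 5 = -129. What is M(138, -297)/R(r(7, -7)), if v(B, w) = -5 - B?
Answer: 1519/141 ≈ 10.773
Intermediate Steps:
M(G, k) = -124 (M(G, k) = 5 - 129 = -124)
r(Q, W) = 12/7 (r(Q, W) = -12*(-⅐) = 12/7)
R(u) = u*(-5 - u) (R(u) = (-5 - u)*u = u*(-5 - u))
M(138, -297)/R(r(7, -7)) = -124*(-7/(12*(5 + 12/7))) = -124/((-1*12/7*47/7)) = -124/(-564/49) = -124*(-49/564) = 1519/141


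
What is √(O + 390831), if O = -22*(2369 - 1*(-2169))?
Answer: √290995 ≈ 539.44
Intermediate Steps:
O = -99836 (O = -22*(2369 + 2169) = -22*4538 = -99836)
√(O + 390831) = √(-99836 + 390831) = √290995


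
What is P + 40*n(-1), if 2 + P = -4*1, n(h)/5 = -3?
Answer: -606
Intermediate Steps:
n(h) = -15 (n(h) = 5*(-3) = -15)
P = -6 (P = -2 - 4*1 = -2 - 4 = -6)
P + 40*n(-1) = -6 + 40*(-15) = -6 - 600 = -606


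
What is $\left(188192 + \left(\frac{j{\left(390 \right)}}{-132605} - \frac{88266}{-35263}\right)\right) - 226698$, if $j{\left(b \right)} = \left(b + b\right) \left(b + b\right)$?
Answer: $- \frac{36013147044892}{935210023} \approx -38508.0$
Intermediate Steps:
$j{\left(b \right)} = 4 b^{2}$ ($j{\left(b \right)} = 2 b 2 b = 4 b^{2}$)
$\left(188192 + \left(\frac{j{\left(390 \right)}}{-132605} - \frac{88266}{-35263}\right)\right) - 226698 = \left(188192 + \left(\frac{4 \cdot 390^{2}}{-132605} - \frac{88266}{-35263}\right)\right) - 226698 = \left(188192 + \left(4 \cdot 152100 \left(- \frac{1}{132605}\right) - - \frac{88266}{35263}\right)\right) - 226698 = \left(188192 + \left(608400 \left(- \frac{1}{132605}\right) + \frac{88266}{35263}\right)\right) - 226698 = \left(188192 + \left(- \frac{121680}{26521} + \frac{88266}{35263}\right)\right) - 226698 = \left(188192 - \frac{1949899254}{935210023}\right) - 226698 = \frac{175997094749162}{935210023} - 226698 = - \frac{36013147044892}{935210023}$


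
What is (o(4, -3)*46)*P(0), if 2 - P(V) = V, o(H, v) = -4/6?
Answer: -184/3 ≈ -61.333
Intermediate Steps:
o(H, v) = -⅔ (o(H, v) = -4*⅙ = -⅔)
P(V) = 2 - V
(o(4, -3)*46)*P(0) = (-⅔*46)*(2 - 1*0) = -92*(2 + 0)/3 = -92/3*2 = -184/3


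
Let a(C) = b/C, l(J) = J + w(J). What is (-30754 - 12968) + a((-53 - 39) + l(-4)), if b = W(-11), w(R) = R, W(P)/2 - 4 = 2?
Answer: -1093053/25 ≈ -43722.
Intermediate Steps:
W(P) = 12 (W(P) = 8 + 2*2 = 8 + 4 = 12)
l(J) = 2*J (l(J) = J + J = 2*J)
b = 12
a(C) = 12/C
(-30754 - 12968) + a((-53 - 39) + l(-4)) = (-30754 - 12968) + 12/((-53 - 39) + 2*(-4)) = -43722 + 12/(-92 - 8) = -43722 + 12/(-100) = -43722 + 12*(-1/100) = -43722 - 3/25 = -1093053/25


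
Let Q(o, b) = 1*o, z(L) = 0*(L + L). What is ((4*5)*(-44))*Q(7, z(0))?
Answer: -6160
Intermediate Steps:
z(L) = 0 (z(L) = 0*(2*L) = 0)
Q(o, b) = o
((4*5)*(-44))*Q(7, z(0)) = ((4*5)*(-44))*7 = (20*(-44))*7 = -880*7 = -6160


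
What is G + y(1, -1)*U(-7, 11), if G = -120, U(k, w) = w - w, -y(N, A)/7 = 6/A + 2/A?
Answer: -120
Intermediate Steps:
y(N, A) = -56/A (y(N, A) = -7*(6/A + 2/A) = -56/A)
U(k, w) = 0
G + y(1, -1)*U(-7, 11) = -120 - 56/(-1)*0 = -120 - 56*(-1)*0 = -120 + 56*0 = -120 + 0 = -120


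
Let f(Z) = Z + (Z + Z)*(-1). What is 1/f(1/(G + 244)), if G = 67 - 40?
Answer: -271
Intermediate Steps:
G = 27
f(Z) = -Z (f(Z) = Z + (2*Z)*(-1) = Z - 2*Z = -Z)
1/f(1/(G + 244)) = 1/(-1/(27 + 244)) = 1/(-1/271) = -271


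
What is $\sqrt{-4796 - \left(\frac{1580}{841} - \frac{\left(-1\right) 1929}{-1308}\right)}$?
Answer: $\frac{i \sqrt{191701157217}}{6322} \approx 69.256 i$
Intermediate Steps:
$\sqrt{-4796 - \left(\frac{1580}{841} - \frac{\left(-1\right) 1929}{-1308}\right)} = \sqrt{-4796 - \frac{148117}{366676}} = \sqrt{- \frac{1758726213}{366676}} = \frac{i \sqrt{191701157217}}{6322}$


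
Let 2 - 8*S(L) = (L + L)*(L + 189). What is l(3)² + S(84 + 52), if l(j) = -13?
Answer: -43523/4 ≈ -10881.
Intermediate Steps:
S(L) = ¼ - L*(189 + L)/4 (S(L) = ¼ - (L + L)*(L + 189)/8 = ¼ - 2*L*(189 + L)/8 = ¼ - L*(189 + L)/4)
l(3)² + S(84 + 52) = (-13)² + (¼ - 189*(84 + 52)/4 - (84 + 52)²/4) = 169 + (¼ - 189/4*136 - ¼*136²) = 169 + (¼ - 6426 - ¼*18496) = 169 + (¼ - 6426 - 4624) = 169 - 44199/4 = -43523/4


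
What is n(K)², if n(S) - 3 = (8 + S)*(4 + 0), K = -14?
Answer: 441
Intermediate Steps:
n(S) = 35 + 4*S (n(S) = 3 + (8 + S)*(4 + 0) = 3 + (8 + S)*4 = 3 + (32 + 4*S) = 35 + 4*S)
n(K)² = (35 + 4*(-14))² = (35 - 56)² = (-21)² = 441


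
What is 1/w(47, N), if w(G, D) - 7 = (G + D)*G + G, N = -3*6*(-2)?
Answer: 1/3955 ≈ 0.00025284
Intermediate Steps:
N = 36 (N = -18*(-2) = 36)
w(G, D) = 7 + G + G*(D + G) (w(G, D) = 7 + ((G + D)*G + G) = 7 + ((D + G)*G + G) = 7 + (G*(D + G) + G) = 7 + (G + G*(D + G)) = 7 + G + G*(D + G))
1/w(47, N) = 1/(7 + 47 + 47² + 36*47) = 1/(7 + 47 + 2209 + 1692) = 1/3955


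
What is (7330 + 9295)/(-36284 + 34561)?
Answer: -16625/1723 ≈ -9.6489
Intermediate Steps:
(7330 + 9295)/(-36284 + 34561) = 16625/(-1723) = 16625*(-1/1723) = -16625/1723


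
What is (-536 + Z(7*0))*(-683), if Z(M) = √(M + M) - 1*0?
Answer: 366088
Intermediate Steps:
Z(M) = √2*√M (Z(M) = √(2*M) + 0 = √2*√M + 0 = √2*√M)
(-536 + Z(7*0))*(-683) = (-536 + √2*√(7*0))*(-683) = (-536 + √2*√0)*(-683) = (-536 + √2*0)*(-683) = (-536 + 0)*(-683) = -536*(-683) = 366088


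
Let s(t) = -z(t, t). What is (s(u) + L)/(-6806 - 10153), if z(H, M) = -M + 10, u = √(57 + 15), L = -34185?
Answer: 34195/16959 - 2*√2/5653 ≈ 2.0158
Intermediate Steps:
u = 6*√2 (u = √72 = 6*√2 ≈ 8.4853)
z(H, M) = 10 - M
s(t) = -10 + t (s(t) = -(10 - t) = -10 + t)
(s(u) + L)/(-6806 - 10153) = ((-10 + 6*√2) - 34185)/(-6806 - 10153) = (-34195 + 6*√2)/(-16959) = (-34195 + 6*√2)*(-1/16959) = 34195/16959 - 2*√2/5653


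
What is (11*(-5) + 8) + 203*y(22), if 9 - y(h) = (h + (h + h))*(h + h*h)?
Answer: -6777608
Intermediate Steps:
y(h) = 9 - 3*h*(h + h**2) (y(h) = 9 - (h + (h + h))*(h + h*h) = 9 - (h + 2*h)*(h + h**2) = 9 - 3*h*(h + h**2))
(11*(-5) + 8) + 203*y(22) = (11*(-5) + 8) + 203*(9 - 3*22**2 - 3*22**3) = (-55 + 8) + 203*(9 - 3*484 - 3*10648) = -47 + 203*(9 - 1452 - 31944) = -47 + 203*(-33387) = -47 - 6777561 = -6777608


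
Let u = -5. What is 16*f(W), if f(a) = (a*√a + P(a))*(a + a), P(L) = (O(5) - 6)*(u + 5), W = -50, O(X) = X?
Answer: 400000*I*√2 ≈ 5.6569e+5*I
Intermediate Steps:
P(L) = 0 (P(L) = (5 - 6)*(-5 + 5) = -1*0 = 0)
f(a) = 2*a^(5/2) (f(a) = (a*√a + 0)*(a + a) = (a^(3/2) + 0)*(2*a) = a^(3/2)*(2*a) = 2*a^(5/2))
16*f(W) = 16*(2*(-50)^(5/2)) = 16*(2*(12500*I*√2)) = 16*(25000*I*√2) = 400000*I*√2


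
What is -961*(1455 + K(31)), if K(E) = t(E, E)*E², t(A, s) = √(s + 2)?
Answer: -1398255 - 923521*√33 ≈ -6.7035e+6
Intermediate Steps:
t(A, s) = √(2 + s)
K(E) = E²*√(2 + E) (K(E) = √(2 + E)*E² = E²*√(2 + E))
-961*(1455 + K(31)) = -961*(1455 + 31²*√(2 + 31)) = -961*(1455 + 961*√33) = -1398255 - 923521*√33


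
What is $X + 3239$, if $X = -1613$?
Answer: $1626$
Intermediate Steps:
$X + 3239 = -1613 + 3239 = 1626$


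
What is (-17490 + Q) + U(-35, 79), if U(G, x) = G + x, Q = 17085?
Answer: -361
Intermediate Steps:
(-17490 + Q) + U(-35, 79) = (-17490 + 17085) + (-35 + 79) = -405 + 44 = -361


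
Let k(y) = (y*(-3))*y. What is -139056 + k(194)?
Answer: -251964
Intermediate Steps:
k(y) = -3*y² (k(y) = (-3*y)*y = -3*y²)
-139056 + k(194) = -139056 - 3*194² = -139056 - 3*37636 = -139056 - 112908 = -251964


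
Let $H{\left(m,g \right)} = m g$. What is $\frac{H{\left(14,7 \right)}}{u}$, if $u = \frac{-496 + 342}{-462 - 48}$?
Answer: $\frac{3570}{11} \approx 324.55$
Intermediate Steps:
$H{\left(m,g \right)} = g m$
$u = \frac{77}{255}$ ($u = - \frac{154}{-510} = \left(-154\right) \left(- \frac{1}{510}\right) = \frac{77}{255} \approx 0.30196$)
$\frac{H{\left(14,7 \right)}}{u} = \frac{7 \cdot 14}{\frac{77}{255}} = 98 \cdot \frac{255}{77} = \frac{3570}{11}$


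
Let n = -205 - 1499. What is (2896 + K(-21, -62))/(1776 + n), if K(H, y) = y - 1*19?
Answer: 2815/72 ≈ 39.097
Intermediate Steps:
K(H, y) = -19 + y (K(H, y) = y - 19 = -19 + y)
n = -1704
(2896 + K(-21, -62))/(1776 + n) = (2896 + (-19 - 62))/(1776 - 1704) = (2896 - 81)/72 = 2815*(1/72) = 2815/72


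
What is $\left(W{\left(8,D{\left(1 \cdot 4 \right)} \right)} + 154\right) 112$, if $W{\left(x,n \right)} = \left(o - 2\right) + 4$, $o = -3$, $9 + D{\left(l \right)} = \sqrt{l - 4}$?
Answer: $17136$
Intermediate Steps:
$D{\left(l \right)} = -9 + \sqrt{-4 + l}$ ($D{\left(l \right)} = -9 + \sqrt{l - 4} = -9 + \sqrt{-4 + l}$)
$W{\left(x,n \right)} = -1$ ($W{\left(x,n \right)} = \left(-3 - 2\right) + 4 = -5 + 4 = -1$)
$\left(W{\left(8,D{\left(1 \cdot 4 \right)} \right)} + 154\right) 112 = \left(-1 + 154\right) 112 = 153 \cdot 112 = 17136$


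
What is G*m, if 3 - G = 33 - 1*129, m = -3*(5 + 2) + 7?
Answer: -1386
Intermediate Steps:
m = -14 (m = -3*7 + 7 = -21 + 7 = -14)
G = 99 (G = 3 - (33 - 1*129) = 3 - (33 - 129) = 3 - 1*(-96) = 3 + 96 = 99)
G*m = 99*(-14) = -1386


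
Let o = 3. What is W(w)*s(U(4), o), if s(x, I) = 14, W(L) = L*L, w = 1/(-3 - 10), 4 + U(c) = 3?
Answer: 14/169 ≈ 0.082840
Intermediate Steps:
U(c) = -1 (U(c) = -4 + 3 = -1)
w = -1/13 (w = 1/(-13) = -1/13 ≈ -0.076923)
W(L) = L**2
W(w)*s(U(4), o) = (-1/13)**2*14 = (1/169)*14 = 14/169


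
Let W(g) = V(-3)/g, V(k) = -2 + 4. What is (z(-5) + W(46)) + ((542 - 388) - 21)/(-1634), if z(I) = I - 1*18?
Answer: -45569/1978 ≈ -23.038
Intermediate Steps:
V(k) = 2
z(I) = -18 + I (z(I) = I - 18 = -18 + I)
W(g) = 2/g
(z(-5) + W(46)) + ((542 - 388) - 21)/(-1634) = ((-18 - 5) + 2/46) + ((542 - 388) - 21)/(-1634) = (-23 + 2*(1/46)) + (154 - 21)*(-1/1634) = (-23 + 1/23) + 133*(-1/1634) = -528/23 - 7/86 = -45569/1978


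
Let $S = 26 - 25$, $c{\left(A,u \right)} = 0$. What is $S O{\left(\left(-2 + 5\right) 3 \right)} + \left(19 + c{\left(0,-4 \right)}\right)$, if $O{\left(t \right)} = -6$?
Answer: $13$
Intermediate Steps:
$S = 1$
$S O{\left(\left(-2 + 5\right) 3 \right)} + \left(19 + c{\left(0,-4 \right)}\right) = 1 \left(-6\right) + \left(19 + 0\right) = -6 + 19 = 13$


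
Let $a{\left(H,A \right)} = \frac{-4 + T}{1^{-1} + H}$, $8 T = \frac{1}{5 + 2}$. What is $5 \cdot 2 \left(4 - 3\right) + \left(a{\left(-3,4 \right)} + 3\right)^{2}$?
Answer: $\frac{437921}{12544} \approx 34.911$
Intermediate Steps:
$T = \frac{1}{56}$ ($T = \frac{1}{8 \left(5 + 2\right)} = \frac{1}{8 \cdot 7} = \frac{1}{8} \cdot \frac{1}{7} = \frac{1}{56} \approx 0.017857$)
$a{\left(H,A \right)} = - \frac{223}{56 \left(1 + H\right)}$ ($a{\left(H,A \right)} = \frac{-4 + \frac{1}{56}}{1^{-1} + H} = - \frac{223}{56 \left(1 + H\right)}$)
$5 \cdot 2 \left(4 - 3\right) + \left(a{\left(-3,4 \right)} + 3\right)^{2} = 5 \cdot 2 \left(4 - 3\right) + \left(- \frac{223}{56 + 56 \left(-3\right)} + 3\right)^{2} = 5 \cdot 2 \cdot 1 + \left(- \frac{223}{56 - 168} + 3\right)^{2} = 5 \cdot 2 + \left(- \frac{223}{-112} + 3\right)^{2} = 10 + \left(\left(-223\right) \left(- \frac{1}{112}\right) + 3\right)^{2} = 10 + \left(\frac{223}{112} + 3\right)^{2} = 10 + \left(\frac{559}{112}\right)^{2} = 10 + \frac{312481}{12544} = \frac{437921}{12544}$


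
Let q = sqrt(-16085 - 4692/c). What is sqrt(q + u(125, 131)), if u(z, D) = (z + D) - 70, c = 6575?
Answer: sqrt(321635850 + 1315*I*sqrt(27815818121))/1315 ≈ 14.337 + 4.423*I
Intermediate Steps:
u(z, D) = -70 + D + z (u(z, D) = (D + z) - 70 = -70 + D + z)
q = I*sqrt(27815818121)/1315 (q = sqrt(-16085 - 4692/6575) = sqrt(-105763567/6575) = I*sqrt(27815818121)/1315 ≈ 126.83*I)
sqrt(q + u(125, 131)) = sqrt(I*sqrt(27815818121)/1315 + (-70 + 131 + 125)) = sqrt(I*sqrt(27815818121)/1315 + 186) = sqrt(186 + I*sqrt(27815818121)/1315)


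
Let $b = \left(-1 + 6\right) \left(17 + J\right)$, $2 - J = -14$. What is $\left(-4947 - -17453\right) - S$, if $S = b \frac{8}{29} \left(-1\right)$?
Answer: $\frac{363994}{29} \approx 12552.0$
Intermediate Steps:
$J = 16$ ($J = 2 - -14 = 2 + 14 = 16$)
$b = 165$ ($b = \left(-1 + 6\right) \left(17 + 16\right) = 5 \cdot 33 = 165$)
$S = - \frac{1320}{29}$ ($S = 165 \cdot \frac{8}{29} \left(-1\right) = \frac{1320}{29} \left(-1\right) = - \frac{1320}{29} \approx -45.517$)
$\left(-4947 - -17453\right) - S = \left(-4947 - -17453\right) - - \frac{1320}{29} = \left(-4947 + 17453\right) + \frac{1320}{29} = 12506 + \frac{1320}{29} = \frac{363994}{29}$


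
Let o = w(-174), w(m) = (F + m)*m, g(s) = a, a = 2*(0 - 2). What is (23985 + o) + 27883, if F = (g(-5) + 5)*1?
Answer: 81970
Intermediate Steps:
a = -4 (a = 2*(-2) = -4)
g(s) = -4
F = 1 (F = (-4 + 5)*1 = 1*1 = 1)
w(m) = m*(1 + m) (w(m) = (1 + m)*m = m*(1 + m))
o = 30102 (o = -174*(1 - 174) = -174*(-173) = 30102)
(23985 + o) + 27883 = (23985 + 30102) + 27883 = 54087 + 27883 = 81970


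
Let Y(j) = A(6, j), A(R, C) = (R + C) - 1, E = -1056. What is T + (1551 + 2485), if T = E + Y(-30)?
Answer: 2955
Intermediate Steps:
A(R, C) = -1 + C + R (A(R, C) = (C + R) - 1 = -1 + C + R)
Y(j) = 5 + j (Y(j) = -1 + j + 6 = 5 + j)
T = -1081 (T = -1056 + (5 - 30) = -1056 - 25 = -1081)
T + (1551 + 2485) = -1081 + (1551 + 2485) = -1081 + 4036 = 2955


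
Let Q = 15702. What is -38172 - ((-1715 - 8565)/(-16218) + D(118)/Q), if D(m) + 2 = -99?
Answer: -1620141968789/42442506 ≈ -38173.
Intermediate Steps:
D(m) = -101 (D(m) = -2 - 99 = -101)
-38172 - ((-1715 - 8565)/(-16218) + D(118)/Q) = -38172 - ((-1715 - 8565)/(-16218) - 101/15702) = -38172 - (-10280*(-1/16218) - 101*1/15702) = -38172 - (5140/8109 - 101/15702) = -38172 - 1*26629757/42442506 = -38172 - 26629757/42442506 = -1620141968789/42442506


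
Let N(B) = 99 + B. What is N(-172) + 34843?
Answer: 34770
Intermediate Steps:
N(-172) + 34843 = (99 - 172) + 34843 = -73 + 34843 = 34770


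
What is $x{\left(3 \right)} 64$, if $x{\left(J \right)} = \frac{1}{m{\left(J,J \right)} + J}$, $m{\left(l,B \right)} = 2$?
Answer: $\frac{64}{5} \approx 12.8$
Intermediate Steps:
$x{\left(J \right)} = \frac{1}{2 + J}$
$x{\left(3 \right)} 64 = \frac{1}{2 + 3} \cdot 64 = \frac{1}{5} \cdot 64 = \frac{64}{5}$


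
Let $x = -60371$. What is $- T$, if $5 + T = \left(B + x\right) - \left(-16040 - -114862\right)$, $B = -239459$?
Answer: $398657$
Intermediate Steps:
$T = -398657$ ($T = -5 - \left(283790 + 114862\right) = -5 - 398652 = -398657$)
$- T = \left(-1\right) \left(-398657\right) = 398657$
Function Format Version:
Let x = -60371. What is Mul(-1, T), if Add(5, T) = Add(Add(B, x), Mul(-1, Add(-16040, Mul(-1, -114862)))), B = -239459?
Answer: 398657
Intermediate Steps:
T = -398657 (T = Add(-5, Add(Add(-239459, -60371), Mul(-1, Add(-16040, Mul(-1, -114862))))) = Add(-5, Add(-299830, Mul(-1, Add(-16040, 114862)))) = Add(-5, Add(-299830, Mul(-1, 98822))) = Add(-5, Add(-299830, -98822)) = Add(-5, -398652) = -398657)
Mul(-1, T) = Mul(-1, -398657) = 398657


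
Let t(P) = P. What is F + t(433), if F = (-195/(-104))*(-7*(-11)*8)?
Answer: 1588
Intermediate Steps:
F = 1155 (F = (-195*(-1/104))*(77*8) = (15/8)*616 = 1155)
F + t(433) = 1155 + 433 = 1588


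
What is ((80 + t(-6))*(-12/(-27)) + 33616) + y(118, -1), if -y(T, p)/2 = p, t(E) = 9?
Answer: 302918/9 ≈ 33658.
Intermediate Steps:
y(T, p) = -2*p
((80 + t(-6))*(-12/(-27)) + 33616) + y(118, -1) = ((80 + 9)*(-12/(-27)) + 33616) - 2*(-1) = (89*(-12*(-1/27)) + 33616) + 2 = (89*(4/9) + 33616) + 2 = (356/9 + 33616) + 2 = 302900/9 + 2 = 302918/9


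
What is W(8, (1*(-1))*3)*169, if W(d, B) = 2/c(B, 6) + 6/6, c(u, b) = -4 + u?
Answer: 845/7 ≈ 120.71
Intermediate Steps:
W(d, B) = 1 + 2/(-4 + B) (W(d, B) = 2/(-4 + B) + 6/6 = 2/(-4 + B) + 6*(⅙) = 2/(-4 + B) + 1 = 1 + 2/(-4 + B))
W(8, (1*(-1))*3)*169 = ((-2 + (1*(-1))*3)/(-4 + (1*(-1))*3))*169 = ((-2 - 1*3)/(-4 - 1*3))*169 = ((-2 - 3)/(-4 - 3))*169 = (-5/(-7))*169 = -⅐*(-5)*169 = (5/7)*169 = 845/7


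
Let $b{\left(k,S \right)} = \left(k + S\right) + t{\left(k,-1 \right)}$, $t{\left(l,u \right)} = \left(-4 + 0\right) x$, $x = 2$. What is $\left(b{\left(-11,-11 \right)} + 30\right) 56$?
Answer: $0$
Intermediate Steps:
$t{\left(l,u \right)} = -8$ ($t{\left(l,u \right)} = \left(-4 + 0\right) 2 = \left(-4\right) 2 = -8$)
$b{\left(k,S \right)} = -8 + S + k$ ($b{\left(k,S \right)} = \left(k + S\right) - 8 = \left(S + k\right) - 8 = -8 + S + k$)
$\left(b{\left(-11,-11 \right)} + 30\right) 56 = \left(\left(-8 - 11 - 11\right) + 30\right) 56 = \left(-30 + 30\right) 56 = 0 \cdot 56 = 0$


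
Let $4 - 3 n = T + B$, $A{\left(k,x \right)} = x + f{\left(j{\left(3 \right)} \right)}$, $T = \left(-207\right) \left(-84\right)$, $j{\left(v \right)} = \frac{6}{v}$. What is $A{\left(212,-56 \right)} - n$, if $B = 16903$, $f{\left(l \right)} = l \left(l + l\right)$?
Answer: $11381$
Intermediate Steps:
$f{\left(l \right)} = 2 l^{2}$ ($f{\left(l \right)} = l 2 l = 2 l^{2}$)
$T = 17388$
$A{\left(k,x \right)} = 8 + x$ ($A{\left(k,x \right)} = x + 2 \left(\frac{6}{3}\right)^{2} = x + 2 \left(6 \cdot \frac{1}{3}\right)^{2} = x + 2 \cdot 2^{2} = x + 2 \cdot 4 = x + 8 = 8 + x$)
$n = -11429$ ($n = \frac{4}{3} - \frac{17388 + 16903}{3} = \frac{4}{3} - \frac{34291}{3} = -11429$)
$A{\left(212,-56 \right)} - n = \left(8 - 56\right) - -11429 = -48 + 11429 = 11381$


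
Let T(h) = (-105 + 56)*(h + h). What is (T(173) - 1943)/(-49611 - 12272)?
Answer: 18897/61883 ≈ 0.30537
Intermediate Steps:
T(h) = -98*h
(T(173) - 1943)/(-49611 - 12272) = (-98*173 - 1943)/(-49611 - 12272) = (-16954 - 1943)/(-61883) = -18897*(-1/61883) = 18897/61883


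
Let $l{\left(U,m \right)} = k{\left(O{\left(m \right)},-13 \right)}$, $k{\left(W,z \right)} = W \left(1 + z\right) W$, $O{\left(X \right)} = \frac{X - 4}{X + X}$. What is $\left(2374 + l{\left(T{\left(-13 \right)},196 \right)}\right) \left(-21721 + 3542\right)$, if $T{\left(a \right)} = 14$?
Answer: $- \frac{301732286}{7} \approx -4.3105 \cdot 10^{7}$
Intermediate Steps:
$O{\left(X \right)} = \frac{-4 + X}{2 X}$
$k{\left(W,z \right)} = W^{2} \left(1 + z\right)$
$l{\left(U,m \right)} = - \frac{3 \left(-4 + m\right)^{2}}{m^{2}}$ ($l{\left(U,m \right)} = \left(\frac{-4 + m}{2 m}\right)^{2} \left(1 - 13\right) = \frac{\left(-4 + m\right)^{2}}{4 m^{2}} \left(-12\right) = - \frac{3 \left(-4 + m\right)^{2}}{m^{2}}$)
$\left(2374 + l{\left(T{\left(-13 \right)},196 \right)}\right) \left(-21721 + 3542\right) = \left(2374 - \frac{3 \left(-4 + 196\right)^{2}}{38416}\right) \left(-21721 + 3542\right) = \left(2374 - \frac{3 \cdot 192^{2}}{38416}\right) \left(-18179\right) = \left(2374 - \frac{3}{38416} \cdot 36864\right) \left(-18179\right) = \left(2374 - \frac{6912}{2401}\right) \left(-18179\right) = \frac{5693062}{2401} \left(-18179\right) = - \frac{301732286}{7}$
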